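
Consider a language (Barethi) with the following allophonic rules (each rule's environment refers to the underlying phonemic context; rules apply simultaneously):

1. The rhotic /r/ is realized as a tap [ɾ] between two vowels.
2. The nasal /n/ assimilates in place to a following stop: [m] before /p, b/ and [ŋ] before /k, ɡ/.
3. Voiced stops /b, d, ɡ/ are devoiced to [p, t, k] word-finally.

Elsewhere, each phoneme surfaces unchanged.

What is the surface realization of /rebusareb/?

/r/ (word-initial) is in the target of rule 1 but the environment (between two vowels) is not met → [r].
/b/ — between /e/ and /u/; rule 3 does not apply here → [b].
Rule 1 applies to /r/ (between /a/ and /e/: between two vowels) → [ɾ].
Rule 3 applies to /b/ (word-final: word-finally) → [p].

[rebusaɾep]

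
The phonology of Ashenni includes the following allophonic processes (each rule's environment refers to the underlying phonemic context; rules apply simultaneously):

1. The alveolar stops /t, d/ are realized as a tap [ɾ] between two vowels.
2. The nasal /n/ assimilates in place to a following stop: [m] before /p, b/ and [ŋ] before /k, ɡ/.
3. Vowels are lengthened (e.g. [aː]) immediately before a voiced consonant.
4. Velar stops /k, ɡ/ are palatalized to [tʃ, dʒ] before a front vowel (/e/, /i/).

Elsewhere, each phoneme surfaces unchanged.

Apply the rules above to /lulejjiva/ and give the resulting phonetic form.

/u/ (between /l/ and /l/): before a voiced consonant, so rule 3 applies → [uː].
/e/ (between /l/ and /j/) occurs before a voiced consonant → [eː] by rule 3.
/i/ (between /j/ and /v/): before a voiced consonant, so rule 3 applies → [iː].
/a/ (word-final) fails the environment for rule 3, so it stays [a].

[luːleːjjiːva]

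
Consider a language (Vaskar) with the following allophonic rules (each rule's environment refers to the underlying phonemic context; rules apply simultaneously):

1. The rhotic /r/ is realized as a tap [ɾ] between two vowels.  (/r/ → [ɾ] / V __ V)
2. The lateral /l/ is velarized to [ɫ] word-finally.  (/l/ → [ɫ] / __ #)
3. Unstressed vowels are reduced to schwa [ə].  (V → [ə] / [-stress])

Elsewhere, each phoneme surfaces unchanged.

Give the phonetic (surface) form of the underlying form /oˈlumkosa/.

/o/ (word-initial): in an unstressed syllable, so rule 3 applies → [ə].
/l/ (between /o/ and /u/) is in the target of rule 2 but the environment (word-finally) is not met → [l].
/u/ — between /l/ and /m/; rule 3 does not apply here → [u].
/m/ stays [m].
/k/ (between /m/ and /o/) is unaffected → [k].
/o/ (between /k/ and /s/): in an unstressed syllable, so rule 3 applies → [ə].
/s/ (between /o/ and /a/) is unaffected → [s].
/a/ (word-final) occurs in an unstressed syllable → [ə] by rule 3.

[əˈlumkəsə]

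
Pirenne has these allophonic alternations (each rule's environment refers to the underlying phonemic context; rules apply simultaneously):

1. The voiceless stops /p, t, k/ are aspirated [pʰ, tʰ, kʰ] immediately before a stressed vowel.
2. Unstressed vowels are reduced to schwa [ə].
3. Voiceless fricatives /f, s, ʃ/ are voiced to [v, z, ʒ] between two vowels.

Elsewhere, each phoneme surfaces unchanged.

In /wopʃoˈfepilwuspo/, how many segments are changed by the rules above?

Segments that undergo a rule: /o/ → [ə] (rule 2); /o/ → [ə] (rule 2); /f/ → [v] (rule 3); /i/ → [ə] (rule 2); /u/ → [ə] (rule 2); /o/ → [ə] (rule 2).
All other segments surface unchanged.

6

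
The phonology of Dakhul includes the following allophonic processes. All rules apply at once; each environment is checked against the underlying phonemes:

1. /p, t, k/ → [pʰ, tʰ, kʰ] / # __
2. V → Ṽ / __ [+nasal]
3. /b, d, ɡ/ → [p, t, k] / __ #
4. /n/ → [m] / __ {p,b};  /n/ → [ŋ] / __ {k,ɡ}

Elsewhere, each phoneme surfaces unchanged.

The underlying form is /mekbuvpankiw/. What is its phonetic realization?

/m/ — not in any rule's target class → [m].
/e/ (between /m/ and /k/): rule 2 targets it, but not before a nasal consonant → unchanged [e].
/k/ — between /e/ and /b/; rule 1 does not apply here → [k].
/b/ (between /k/ and /u/) fails the environment for rule 3, so it stays [b].
/u/ — between /b/ and /v/; rule 2 does not apply here → [u].
/v/ — not in any rule's target class → [v].
/p/ (between /v/ and /a/) fails the environment for rule 1, so it stays [p].
/a/ — between /p/ and /n/, before a nasal consonant — surfaces as [ã] (rule 2).
/n/ — between /a/ and /k/, before a labial or velar stop — surfaces as [ŋ] (rule 4).
/k/ (between /n/ and /i/): rule 1 targets it, but not word-initially → unchanged [k].
/i/ (between /k/ and /w/) fails the environment for rule 2, so it stays [i].
/w/ stays [w].

[mekbuvpãŋkiw]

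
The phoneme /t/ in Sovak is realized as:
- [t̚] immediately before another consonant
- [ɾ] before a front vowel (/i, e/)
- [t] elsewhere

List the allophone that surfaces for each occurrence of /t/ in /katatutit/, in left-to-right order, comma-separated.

Occurrence 1 (position 3): no conditioning environment matches → elsewhere allophone [t].
Occurrence 2 (position 5): no conditioning environment matches → elsewhere allophone [t].
Occurrence 3 (position 7): before a front vowel (/i, e/) → [ɾ].
Occurrence 4 (position 9): no conditioning environment matches → elsewhere allophone [t].

[t], [t], [ɾ], [t]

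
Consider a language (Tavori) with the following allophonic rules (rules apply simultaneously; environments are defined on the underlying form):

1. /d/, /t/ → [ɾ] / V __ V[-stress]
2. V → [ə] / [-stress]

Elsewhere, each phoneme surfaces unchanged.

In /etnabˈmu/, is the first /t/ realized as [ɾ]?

/t/ — between /e/ and /n/; rule 1 does not apply here → [t].
The actual realization is [t], not [ɾ].

No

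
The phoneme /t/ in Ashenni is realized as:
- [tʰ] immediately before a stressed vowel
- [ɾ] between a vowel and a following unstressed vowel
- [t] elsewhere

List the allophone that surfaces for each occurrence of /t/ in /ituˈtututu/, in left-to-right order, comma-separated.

Occurrence 1 (position 2): between a vowel and an unstressed vowel → [ɾ].
Occurrence 2 (position 4): immediately before a stressed vowel → [tʰ].
Occurrence 3 (position 6): between a vowel and an unstressed vowel → [ɾ].
Occurrence 4 (position 8): between a vowel and an unstressed vowel → [ɾ].

[ɾ], [tʰ], [ɾ], [ɾ]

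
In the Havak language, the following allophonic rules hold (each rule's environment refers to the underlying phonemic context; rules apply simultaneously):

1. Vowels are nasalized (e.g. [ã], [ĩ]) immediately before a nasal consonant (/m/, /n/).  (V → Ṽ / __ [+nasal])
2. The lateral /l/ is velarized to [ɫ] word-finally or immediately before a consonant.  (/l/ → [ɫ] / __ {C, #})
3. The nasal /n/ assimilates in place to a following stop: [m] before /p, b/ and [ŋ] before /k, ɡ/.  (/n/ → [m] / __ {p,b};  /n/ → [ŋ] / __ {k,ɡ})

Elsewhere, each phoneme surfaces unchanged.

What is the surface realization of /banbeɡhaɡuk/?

[bãmbeɡhaɡuk]

/b/ stays [b].
/a/ — between /b/ and /n/, before a nasal consonant — surfaces as [ã] (rule 1).
/n/ (between /a/ and /b/) occurs before a labial or velar stop → [m] by rule 3.
/b/ stays [b].
/e/ — between /b/ and /ɡ/; rule 1 does not apply here → [e].
/ɡ/ stays [ɡ].
/h/ (between /ɡ/ and /a/) is unaffected → [h].
/a/ (between /h/ and /ɡ/) is in the target of rule 1 but the environment (before a nasal consonant) is not met → [a].
/ɡ/ — not in any rule's target class → [ɡ].
/u/ (between /ɡ/ and /k/) fails the environment for rule 1, so it stays [u].
/k/ (word-final) is unaffected → [k].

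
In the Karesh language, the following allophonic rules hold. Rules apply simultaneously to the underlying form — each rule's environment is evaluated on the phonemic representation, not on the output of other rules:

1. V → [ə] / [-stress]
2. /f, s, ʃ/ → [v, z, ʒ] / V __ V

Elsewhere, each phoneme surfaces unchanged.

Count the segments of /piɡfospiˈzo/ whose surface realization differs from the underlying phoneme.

Segments that undergo a rule: /i/ → [ə] (rule 1); /o/ → [ə] (rule 1); /i/ → [ə] (rule 1).
All other segments surface unchanged.

3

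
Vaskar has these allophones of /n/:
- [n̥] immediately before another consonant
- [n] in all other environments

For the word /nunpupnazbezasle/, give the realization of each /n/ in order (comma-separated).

[n], [n̥], [n]

Occurrence 1 (position 1): no conditioning environment matches → elsewhere allophone [n].
Occurrence 2 (position 3): immediately before another consonant → [n̥].
Occurrence 3 (position 7): no conditioning environment matches → elsewhere allophone [n].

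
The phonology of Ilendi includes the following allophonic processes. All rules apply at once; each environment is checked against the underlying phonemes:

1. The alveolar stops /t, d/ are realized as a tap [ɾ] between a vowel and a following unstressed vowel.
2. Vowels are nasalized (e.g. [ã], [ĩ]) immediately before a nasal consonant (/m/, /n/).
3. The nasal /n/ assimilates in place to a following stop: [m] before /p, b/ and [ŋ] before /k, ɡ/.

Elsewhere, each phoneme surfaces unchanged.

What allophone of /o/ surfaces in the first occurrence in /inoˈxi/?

[o]

/o/ (between /n/ and /x/) fails the environment for rule 2, so it stays [o].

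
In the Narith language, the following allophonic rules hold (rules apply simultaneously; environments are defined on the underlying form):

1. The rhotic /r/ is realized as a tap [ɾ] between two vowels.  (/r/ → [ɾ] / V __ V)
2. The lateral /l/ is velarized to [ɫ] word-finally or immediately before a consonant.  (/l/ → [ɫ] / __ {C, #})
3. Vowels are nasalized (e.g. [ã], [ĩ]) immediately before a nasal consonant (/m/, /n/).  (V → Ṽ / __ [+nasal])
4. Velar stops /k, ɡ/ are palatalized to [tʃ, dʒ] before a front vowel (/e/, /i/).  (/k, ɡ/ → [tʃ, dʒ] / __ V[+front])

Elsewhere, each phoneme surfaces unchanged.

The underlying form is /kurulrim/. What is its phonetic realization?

[kuɾuɫrĩm]

/k/ (word-initial): rule 4 targets it, but not before a front vowel → unchanged [k].
/u/ (between /k/ and /r/) is in the target of rule 3 but the environment (before a nasal consonant) is not met → [u].
/r/ meets the environment for rule 1 (between two vowels) → [ɾ].
/u/ (between /r/ and /l/) is in the target of rule 3 but the environment (before a nasal consonant) is not met → [u].
Rule 2 applies to /l/ (between /u/ and /r/: word-finally or immediately before a consonant) → [ɫ].
/r/ — between /l/ and /i/; rule 1 does not apply here → [r].
Rule 3 applies to /i/ (between /r/ and /m/: before a nasal consonant) → [ĩ].
/m/ — not in any rule's target class → [m].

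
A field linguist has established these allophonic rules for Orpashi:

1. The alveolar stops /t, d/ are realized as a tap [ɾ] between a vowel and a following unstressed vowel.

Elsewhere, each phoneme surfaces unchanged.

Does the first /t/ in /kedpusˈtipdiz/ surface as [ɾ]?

No

/t/ (between /s/ and /i/) is in the target of rule 1 but the environment (between a vowel and a following unstressed vowel) is not met → [t].
The actual realization is [t], not [ɾ].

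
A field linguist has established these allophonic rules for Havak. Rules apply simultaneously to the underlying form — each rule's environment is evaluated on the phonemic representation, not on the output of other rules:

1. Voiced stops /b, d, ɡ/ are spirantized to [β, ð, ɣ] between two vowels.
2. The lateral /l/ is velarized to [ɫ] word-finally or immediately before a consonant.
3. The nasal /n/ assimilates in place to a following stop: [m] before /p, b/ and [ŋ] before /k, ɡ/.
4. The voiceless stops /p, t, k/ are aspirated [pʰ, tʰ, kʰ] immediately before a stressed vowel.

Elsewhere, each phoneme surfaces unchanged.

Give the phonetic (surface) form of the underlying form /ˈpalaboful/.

/p/ (word-initial) occurs immediately before a stressed vowel → [pʰ] by rule 4.
/a/ stays [a].
/l/ (between /a/ and /a/): rule 2 targets it, but not word-finally or immediately before a consonant → unchanged [l].
/a/ — not in any rule's target class → [a].
/b/ meets the environment for rule 1 (between two vowels) → [β].
/o/ (between /b/ and /f/): no rule targets it → [o].
/f/ — not in any rule's target class → [f].
/u/ (between /f/ and /l/) is unaffected → [u].
/l/ meets the environment for rule 2 (word-finally or immediately before a consonant) → [ɫ].

[ˈpʰalaβofuɫ]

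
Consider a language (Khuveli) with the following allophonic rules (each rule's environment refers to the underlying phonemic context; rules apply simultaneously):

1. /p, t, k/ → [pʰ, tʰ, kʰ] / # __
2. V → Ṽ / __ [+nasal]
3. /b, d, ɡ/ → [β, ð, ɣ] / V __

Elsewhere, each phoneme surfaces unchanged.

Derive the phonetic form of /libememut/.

[liβẽmẽmut]

/l/ (word-initial) is unaffected → [l].
/i/ — between /l/ and /b/; rule 2 does not apply here → [i].
/b/ (between /i/ and /e/) occurs immediately after a vowel → [β] by rule 3.
/e/ (between /b/ and /m/) occurs before a nasal consonant → [ẽ] by rule 2.
/m/ stays [m].
/e/ — between /m/ and /m/, before a nasal consonant — surfaces as [ẽ] (rule 2).
/m/ (between /e/ and /u/) is unaffected → [m].
/u/ (between /m/ and /t/) fails the environment for rule 2, so it stays [u].
/t/ — word-final; rule 1 does not apply here → [t].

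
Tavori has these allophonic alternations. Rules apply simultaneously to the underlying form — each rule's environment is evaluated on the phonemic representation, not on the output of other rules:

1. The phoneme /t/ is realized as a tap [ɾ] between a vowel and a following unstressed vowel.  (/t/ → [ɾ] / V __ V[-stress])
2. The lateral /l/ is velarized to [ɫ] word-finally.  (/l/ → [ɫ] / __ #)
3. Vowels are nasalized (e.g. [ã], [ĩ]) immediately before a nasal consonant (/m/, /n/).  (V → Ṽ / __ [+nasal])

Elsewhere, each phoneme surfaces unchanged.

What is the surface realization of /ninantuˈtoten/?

/i/ (between /n/ and /n/) occurs before a nasal consonant → [ĩ] by rule 3.
/a/ — between /n/ and /n/, before a nasal consonant — surfaces as [ã] (rule 3).
/t/ (between /n/ and /u/): rule 1 targets it, but not between a vowel and a following unstressed vowel → unchanged [t].
/u/ (between /t/ and /t/) fails the environment for rule 3, so it stays [u].
/t/ — between /u/ and /o/; rule 1 does not apply here → [t].
/o/ (between /t/ and /t/) fails the environment for rule 3, so it stays [o].
/t/ meets the environment for rule 1 (between a vowel and a following unstressed vowel) → [ɾ].
Rule 3 applies to /e/ (between /t/ and /n/: before a nasal consonant) → [ẽ].

[nĩnãntuˈtoɾẽn]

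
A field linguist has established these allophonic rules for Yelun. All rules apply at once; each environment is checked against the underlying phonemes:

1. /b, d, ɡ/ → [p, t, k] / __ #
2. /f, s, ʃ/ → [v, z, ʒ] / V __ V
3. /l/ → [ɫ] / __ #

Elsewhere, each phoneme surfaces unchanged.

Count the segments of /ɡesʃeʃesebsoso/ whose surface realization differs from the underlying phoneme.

Segments that undergo a rule: /ʃ/ → [ʒ] (rule 2); /s/ → [z] (rule 2); /s/ → [z] (rule 2).
All other segments surface unchanged.

3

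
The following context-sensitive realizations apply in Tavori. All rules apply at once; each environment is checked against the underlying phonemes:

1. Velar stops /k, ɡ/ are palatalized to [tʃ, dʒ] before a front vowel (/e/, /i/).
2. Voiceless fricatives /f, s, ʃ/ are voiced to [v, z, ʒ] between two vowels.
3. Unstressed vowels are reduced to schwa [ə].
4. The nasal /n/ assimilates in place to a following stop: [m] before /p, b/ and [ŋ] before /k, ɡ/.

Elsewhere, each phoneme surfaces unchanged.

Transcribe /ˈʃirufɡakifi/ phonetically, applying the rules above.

[ˈʃirəfɡətʃəvə]

/ʃ/ — word-initial; rule 2 does not apply here → [ʃ].
/i/ (between /ʃ/ and /r/): rule 3 targets it, but not in an unstressed syllable → unchanged [i].
/r/ — not in any rule's target class → [r].
/u/ meets the environment for rule 3 (in an unstressed syllable) → [ə].
/f/ — between /u/ and /ɡ/; rule 2 does not apply here → [f].
/ɡ/ (between /f/ and /a/): rule 1 targets it, but not before a front vowel → unchanged [ɡ].
Rule 3 applies to /a/ (between /ɡ/ and /k/: in an unstressed syllable) → [ə].
/k/ (between /a/ and /i/) occurs before a front vowel → [tʃ] by rule 1.
/i/ (between /k/ and /f/) occurs in an unstressed syllable → [ə] by rule 3.
Rule 2 applies to /f/ (between /i/ and /i/: between two vowels) → [v].
Rule 3 applies to /i/ (word-final: in an unstressed syllable) → [ə].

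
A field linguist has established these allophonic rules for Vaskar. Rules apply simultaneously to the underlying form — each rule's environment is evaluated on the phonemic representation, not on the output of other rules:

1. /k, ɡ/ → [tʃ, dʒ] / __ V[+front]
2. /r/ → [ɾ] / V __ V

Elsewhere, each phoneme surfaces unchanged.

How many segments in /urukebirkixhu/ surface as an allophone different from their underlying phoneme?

Segments that undergo a rule: /r/ → [ɾ] (rule 2); /k/ → [tʃ] (rule 1); /k/ → [tʃ] (rule 1).
All other segments surface unchanged.

3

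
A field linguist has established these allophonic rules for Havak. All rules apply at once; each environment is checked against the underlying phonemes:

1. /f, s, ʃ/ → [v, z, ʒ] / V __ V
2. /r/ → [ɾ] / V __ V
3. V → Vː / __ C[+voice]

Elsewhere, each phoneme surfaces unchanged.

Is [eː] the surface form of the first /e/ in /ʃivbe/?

No

/e/ (word-final) fails the environment for rule 3, so it stays [e].
The actual realization is [e], not [eː].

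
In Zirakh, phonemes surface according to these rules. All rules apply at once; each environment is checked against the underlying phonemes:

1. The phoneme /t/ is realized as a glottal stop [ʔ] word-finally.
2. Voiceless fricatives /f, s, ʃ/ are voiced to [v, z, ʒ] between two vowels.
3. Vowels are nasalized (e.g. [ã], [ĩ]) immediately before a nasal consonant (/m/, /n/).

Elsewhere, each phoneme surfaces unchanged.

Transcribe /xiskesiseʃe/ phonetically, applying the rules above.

/x/ (word-initial): no rule targets it → [x].
/i/ (between /x/ and /s/) fails the environment for rule 3, so it stays [i].
/s/ (between /i/ and /k/) is in the target of rule 2 but the environment (between two vowels) is not met → [s].
/k/ — not in any rule's target class → [k].
/e/ (between /k/ and /s/) is in the target of rule 3 but the environment (before a nasal consonant) is not met → [e].
/s/ (between /e/ and /i/) occurs between two vowels → [z] by rule 2.
/i/ (between /s/ and /s/) is in the target of rule 3 but the environment (before a nasal consonant) is not met → [i].
Rule 2 applies to /s/ (between /i/ and /e/: between two vowels) → [z].
/e/ (between /s/ and /ʃ/) is in the target of rule 3 but the environment (before a nasal consonant) is not met → [e].
/ʃ/ — between /e/ and /e/, between two vowels — surfaces as [ʒ] (rule 2).
/e/ (word-final): rule 3 targets it, but not before a nasal consonant → unchanged [e].

[xiskezizeʒe]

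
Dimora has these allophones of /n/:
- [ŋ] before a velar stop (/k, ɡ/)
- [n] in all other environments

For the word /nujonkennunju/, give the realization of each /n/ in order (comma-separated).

Occurrence 1 (position 1): no conditioning environment matches → elsewhere allophone [n].
Occurrence 2 (position 5): before a velar stop → [ŋ].
Occurrence 3 (position 8): no conditioning environment matches → elsewhere allophone [n].
Occurrence 4 (position 9): no conditioning environment matches → elsewhere allophone [n].
Occurrence 5 (position 11): no conditioning environment matches → elsewhere allophone [n].

[n], [ŋ], [n], [n], [n]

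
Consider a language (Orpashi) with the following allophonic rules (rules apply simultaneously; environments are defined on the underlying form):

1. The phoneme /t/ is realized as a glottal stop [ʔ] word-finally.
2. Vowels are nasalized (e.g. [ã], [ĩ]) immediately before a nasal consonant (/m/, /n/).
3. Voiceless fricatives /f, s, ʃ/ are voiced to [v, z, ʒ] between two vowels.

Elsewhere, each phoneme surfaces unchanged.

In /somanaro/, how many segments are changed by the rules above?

Segments that undergo a rule: /o/ → [õ] (rule 2); /a/ → [ã] (rule 2).
All other segments surface unchanged.

2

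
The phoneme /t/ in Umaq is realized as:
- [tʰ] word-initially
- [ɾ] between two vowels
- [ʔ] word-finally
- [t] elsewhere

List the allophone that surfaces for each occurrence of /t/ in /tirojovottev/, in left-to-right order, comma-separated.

[tʰ], [t], [t]

Occurrence 1 (position 1): word-initially → [tʰ].
Occurrence 2 (position 9): no conditioning environment matches → elsewhere allophone [t].
Occurrence 3 (position 10): no conditioning environment matches → elsewhere allophone [t].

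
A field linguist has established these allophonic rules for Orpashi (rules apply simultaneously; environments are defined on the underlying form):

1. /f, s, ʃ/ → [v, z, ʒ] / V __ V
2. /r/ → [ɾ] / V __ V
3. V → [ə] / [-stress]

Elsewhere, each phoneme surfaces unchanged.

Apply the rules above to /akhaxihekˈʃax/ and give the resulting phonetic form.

[əkhəxəhəkˈʃax]

/a/ meets the environment for rule 3 (in an unstressed syllable) → [ə].
/k/ (between /a/ and /h/): no rule targets it → [k].
/h/ (between /k/ and /a/): no rule targets it → [h].
Rule 3 applies to /a/ (between /h/ and /x/: in an unstressed syllable) → [ə].
/x/ (between /a/ and /i/) is unaffected → [x].
/i/ — between /x/ and /h/, in an unstressed syllable — surfaces as [ə] (rule 3).
/h/ (between /i/ and /e/) is unaffected → [h].
/e/ meets the environment for rule 3 (in an unstressed syllable) → [ə].
/k/ stays [k].
/ʃ/ (between /k/ and /a/) fails the environment for rule 1, so it stays [ʃ].
/a/ (between /ʃ/ and /x/) fails the environment for rule 3, so it stays [a].
/x/ stays [x].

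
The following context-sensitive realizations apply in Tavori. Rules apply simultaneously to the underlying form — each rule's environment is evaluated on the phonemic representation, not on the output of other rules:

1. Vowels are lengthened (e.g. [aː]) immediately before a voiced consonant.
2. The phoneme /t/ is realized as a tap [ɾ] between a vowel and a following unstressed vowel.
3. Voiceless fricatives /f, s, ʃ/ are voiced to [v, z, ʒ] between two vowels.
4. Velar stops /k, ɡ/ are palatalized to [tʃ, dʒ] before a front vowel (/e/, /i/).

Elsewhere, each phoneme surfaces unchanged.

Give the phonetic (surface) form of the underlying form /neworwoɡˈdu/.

/e/ meets the environment for rule 1 (before a voiced consonant) → [eː].
Rule 1 applies to /o/ (between /w/ and /r/: before a voiced consonant) → [oː].
/o/ meets the environment for rule 1 (before a voiced consonant) → [oː].
/ɡ/ (between /o/ and /d/) fails the environment for rule 4, so it stays [ɡ].
/u/ — word-final; rule 1 does not apply here → [u].

[neːwoːrwoːɡˈdu]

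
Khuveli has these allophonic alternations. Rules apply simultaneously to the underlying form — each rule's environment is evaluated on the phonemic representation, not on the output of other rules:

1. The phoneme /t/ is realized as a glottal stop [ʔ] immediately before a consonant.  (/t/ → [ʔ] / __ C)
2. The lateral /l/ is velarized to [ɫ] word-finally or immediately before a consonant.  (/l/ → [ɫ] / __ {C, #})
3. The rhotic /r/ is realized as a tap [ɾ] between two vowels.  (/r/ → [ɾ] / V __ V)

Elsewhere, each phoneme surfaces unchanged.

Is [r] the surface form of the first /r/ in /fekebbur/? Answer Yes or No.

/r/ — word-final; rule 3 does not apply here → [r].
The actual realization is [r], which matches [r].

Yes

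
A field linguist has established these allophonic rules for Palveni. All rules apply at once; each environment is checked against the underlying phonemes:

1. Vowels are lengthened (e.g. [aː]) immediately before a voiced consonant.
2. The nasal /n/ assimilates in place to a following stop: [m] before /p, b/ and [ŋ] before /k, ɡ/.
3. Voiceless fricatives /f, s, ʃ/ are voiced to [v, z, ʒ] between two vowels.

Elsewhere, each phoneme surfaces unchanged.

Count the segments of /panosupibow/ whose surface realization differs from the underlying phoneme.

Segments that undergo a rule: /a/ → [aː] (rule 1); /s/ → [z] (rule 3); /i/ → [iː] (rule 1); /o/ → [oː] (rule 1).
All other segments surface unchanged.

4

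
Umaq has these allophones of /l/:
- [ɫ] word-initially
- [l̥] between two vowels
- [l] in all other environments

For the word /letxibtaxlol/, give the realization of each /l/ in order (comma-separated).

[ɫ], [l], [l]

Occurrence 1 (position 1): word-initially → [ɫ].
Occurrence 2 (position 10): no conditioning environment matches → elsewhere allophone [l].
Occurrence 3 (position 12): no conditioning environment matches → elsewhere allophone [l].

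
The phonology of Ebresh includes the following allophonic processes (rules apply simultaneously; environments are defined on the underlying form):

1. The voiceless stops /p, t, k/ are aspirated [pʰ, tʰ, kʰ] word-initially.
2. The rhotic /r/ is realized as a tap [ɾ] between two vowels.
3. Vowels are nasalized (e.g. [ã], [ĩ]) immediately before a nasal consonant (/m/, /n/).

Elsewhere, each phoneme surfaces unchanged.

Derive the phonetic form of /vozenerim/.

/v/ stays [v].
/o/ (between /v/ and /z/) is in the target of rule 3 but the environment (before a nasal consonant) is not met → [o].
/z/ — not in any rule's target class → [z].
/e/ meets the environment for rule 3 (before a nasal consonant) → [ẽ].
/n/ stays [n].
/e/ (between /n/ and /r/) is in the target of rule 3 but the environment (before a nasal consonant) is not met → [e].
/r/ (between /e/ and /i/): between two vowels, so rule 2 applies → [ɾ].
/i/ (between /r/ and /m/): before a nasal consonant, so rule 3 applies → [ĩ].
/m/ (word-final) is unaffected → [m].

[vozẽneɾĩm]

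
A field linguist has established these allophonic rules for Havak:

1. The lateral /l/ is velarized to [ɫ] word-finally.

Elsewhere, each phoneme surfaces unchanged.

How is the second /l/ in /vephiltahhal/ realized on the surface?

[ɫ]

/l/ — word-final, word-finally — surfaces as [ɫ] (rule 1).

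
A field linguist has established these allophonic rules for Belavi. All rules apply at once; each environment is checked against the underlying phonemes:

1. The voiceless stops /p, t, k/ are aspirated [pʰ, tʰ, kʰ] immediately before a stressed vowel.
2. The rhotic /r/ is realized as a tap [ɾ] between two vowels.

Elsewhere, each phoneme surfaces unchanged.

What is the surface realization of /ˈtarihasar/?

[ˈtʰaɾihasar]

/t/ — word-initial, immediately before a stressed vowel — surfaces as [tʰ] (rule 1).
/a/ — not in any rule's target class → [a].
/r/ — between /a/ and /i/, between two vowels — surfaces as [ɾ] (rule 2).
/i/ stays [i].
/h/ — not in any rule's target class → [h].
/a/ stays [a].
/s/ (between /a/ and /a/) is unaffected → [s].
/a/ stays [a].
/r/ (word-final) is in the target of rule 2 but the environment (between two vowels) is not met → [r].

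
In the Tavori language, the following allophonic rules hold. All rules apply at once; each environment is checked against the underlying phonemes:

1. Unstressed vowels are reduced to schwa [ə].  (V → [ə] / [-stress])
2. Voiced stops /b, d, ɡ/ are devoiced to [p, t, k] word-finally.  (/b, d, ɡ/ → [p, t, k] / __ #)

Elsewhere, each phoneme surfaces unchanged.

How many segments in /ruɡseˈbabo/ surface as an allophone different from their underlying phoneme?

Segments that undergo a rule: /u/ → [ə] (rule 1); /e/ → [ə] (rule 1); /o/ → [ə] (rule 1).
All other segments surface unchanged.

3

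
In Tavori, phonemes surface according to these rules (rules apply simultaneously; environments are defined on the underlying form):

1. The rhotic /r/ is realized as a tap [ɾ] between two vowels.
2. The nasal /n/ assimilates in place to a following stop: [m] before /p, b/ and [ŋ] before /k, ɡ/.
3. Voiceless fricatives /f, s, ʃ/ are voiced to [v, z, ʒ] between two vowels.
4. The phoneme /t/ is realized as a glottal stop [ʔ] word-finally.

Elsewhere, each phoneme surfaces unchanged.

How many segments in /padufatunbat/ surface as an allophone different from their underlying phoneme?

3

Segments that undergo a rule: /f/ → [v] (rule 3); /n/ → [m] (rule 2); /t/ → [ʔ] (rule 4).
All other segments surface unchanged.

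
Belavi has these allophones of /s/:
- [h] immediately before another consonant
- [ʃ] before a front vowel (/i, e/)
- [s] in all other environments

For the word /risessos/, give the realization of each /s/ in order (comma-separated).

Occurrence 1 (position 3): before a front vowel (/i, e/) → [ʃ].
Occurrence 2 (position 5): immediately before another consonant → [h].
Occurrence 3 (position 6): no conditioning environment matches → elsewhere allophone [s].
Occurrence 4 (position 8): no conditioning environment matches → elsewhere allophone [s].

[ʃ], [h], [s], [s]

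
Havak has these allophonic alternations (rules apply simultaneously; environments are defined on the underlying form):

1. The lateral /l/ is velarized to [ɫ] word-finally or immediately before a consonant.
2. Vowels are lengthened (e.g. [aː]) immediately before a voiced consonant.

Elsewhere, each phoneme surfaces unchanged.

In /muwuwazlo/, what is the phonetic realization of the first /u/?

/u/ (between /m/ and /w/): before a voiced consonant, so rule 2 applies → [uː].

[uː]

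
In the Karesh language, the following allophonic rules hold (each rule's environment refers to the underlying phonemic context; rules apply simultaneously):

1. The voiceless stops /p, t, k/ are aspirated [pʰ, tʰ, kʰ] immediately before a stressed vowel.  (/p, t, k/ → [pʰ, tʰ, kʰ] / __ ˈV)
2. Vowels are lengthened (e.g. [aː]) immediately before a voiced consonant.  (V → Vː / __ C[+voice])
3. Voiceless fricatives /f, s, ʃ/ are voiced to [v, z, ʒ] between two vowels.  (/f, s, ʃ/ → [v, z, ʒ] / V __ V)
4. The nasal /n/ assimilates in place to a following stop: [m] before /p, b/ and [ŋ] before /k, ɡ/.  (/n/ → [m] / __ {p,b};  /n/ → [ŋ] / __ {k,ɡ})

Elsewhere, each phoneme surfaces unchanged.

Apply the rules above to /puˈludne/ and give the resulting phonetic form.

[puːˈluːdne]

/p/ — word-initial; rule 1 does not apply here → [p].
/u/ meets the environment for rule 2 (before a voiced consonant) → [uː].
/l/ (between /u/ and /u/) is unaffected → [l].
/u/ (between /l/ and /d/) occurs before a voiced consonant → [uː] by rule 2.
/d/ — not in any rule's target class → [d].
/n/ (between /d/ and /e/) is in the target of rule 4 but the environment (before a labial or velar stop) is not met → [n].
/e/ (word-final) fails the environment for rule 2, so it stays [e].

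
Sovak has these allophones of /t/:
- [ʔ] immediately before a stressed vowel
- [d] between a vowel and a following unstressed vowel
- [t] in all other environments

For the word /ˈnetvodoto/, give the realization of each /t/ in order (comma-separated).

Occurrence 1 (position 3): no conditioning environment matches → elsewhere allophone [t].
Occurrence 2 (position 8): between a vowel and a following unstressed vowel → [d].

[t], [d]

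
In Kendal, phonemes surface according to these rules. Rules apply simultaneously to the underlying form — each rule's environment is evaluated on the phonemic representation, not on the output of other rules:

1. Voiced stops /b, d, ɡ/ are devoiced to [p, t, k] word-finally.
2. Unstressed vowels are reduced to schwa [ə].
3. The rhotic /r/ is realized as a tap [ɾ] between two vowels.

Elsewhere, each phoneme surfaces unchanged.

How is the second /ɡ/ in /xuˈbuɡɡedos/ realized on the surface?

[ɡ]

/ɡ/ — between /ɡ/ and /e/; rule 1 does not apply here → [ɡ].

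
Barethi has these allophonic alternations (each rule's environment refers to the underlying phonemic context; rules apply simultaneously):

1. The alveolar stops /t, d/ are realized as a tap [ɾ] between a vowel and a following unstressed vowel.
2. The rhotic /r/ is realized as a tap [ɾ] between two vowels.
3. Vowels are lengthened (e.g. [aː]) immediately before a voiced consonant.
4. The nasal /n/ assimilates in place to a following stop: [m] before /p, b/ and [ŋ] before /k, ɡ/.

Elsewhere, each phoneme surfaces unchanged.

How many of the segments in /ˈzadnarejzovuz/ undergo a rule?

Segments that undergo a rule: /a/ → [aː] (rule 3); /a/ → [aː] (rule 3); /r/ → [ɾ] (rule 2); /e/ → [eː] (rule 3); /o/ → [oː] (rule 3); /u/ → [uː] (rule 3).
All other segments surface unchanged.

6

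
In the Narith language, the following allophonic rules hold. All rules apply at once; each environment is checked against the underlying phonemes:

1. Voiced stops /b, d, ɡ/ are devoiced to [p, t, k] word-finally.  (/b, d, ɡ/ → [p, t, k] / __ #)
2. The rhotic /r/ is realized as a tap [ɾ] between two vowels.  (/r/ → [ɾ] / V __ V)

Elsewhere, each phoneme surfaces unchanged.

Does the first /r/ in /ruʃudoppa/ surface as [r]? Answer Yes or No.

/r/ (word-initial): rule 2 targets it, but not between two vowels → unchanged [r].
The actual realization is [r], which matches [r].

Yes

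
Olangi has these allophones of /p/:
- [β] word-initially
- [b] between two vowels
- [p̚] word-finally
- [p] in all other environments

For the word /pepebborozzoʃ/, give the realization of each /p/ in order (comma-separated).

Occurrence 1 (position 1): word-initially → [β].
Occurrence 2 (position 3): between two vowels → [b].

[β], [b]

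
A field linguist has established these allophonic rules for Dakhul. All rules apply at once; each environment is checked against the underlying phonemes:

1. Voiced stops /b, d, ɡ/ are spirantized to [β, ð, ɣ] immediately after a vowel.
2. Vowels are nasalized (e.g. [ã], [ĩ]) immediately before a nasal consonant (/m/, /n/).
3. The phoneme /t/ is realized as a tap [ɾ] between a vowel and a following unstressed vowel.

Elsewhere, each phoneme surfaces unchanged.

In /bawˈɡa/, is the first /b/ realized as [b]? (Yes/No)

/b/ (word-initial) fails the environment for rule 1, so it stays [b].
The actual realization is [b], which matches [b].

Yes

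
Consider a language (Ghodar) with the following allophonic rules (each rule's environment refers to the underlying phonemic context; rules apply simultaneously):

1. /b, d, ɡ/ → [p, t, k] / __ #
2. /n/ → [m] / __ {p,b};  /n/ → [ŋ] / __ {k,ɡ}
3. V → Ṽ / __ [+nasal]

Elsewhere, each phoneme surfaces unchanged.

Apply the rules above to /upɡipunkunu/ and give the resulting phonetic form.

[upɡipũŋkũnu]

/u/ (word-initial) is in the target of rule 3 but the environment (before a nasal consonant) is not met → [u].
/p/ — not in any rule's target class → [p].
/ɡ/ (between /p/ and /i/) is in the target of rule 1 but the environment (word-finally) is not met → [ɡ].
/i/ (between /ɡ/ and /p/): rule 3 targets it, but not before a nasal consonant → unchanged [i].
/p/ stays [p].
/u/ (between /p/ and /n/) occurs before a nasal consonant → [ũ] by rule 3.
/n/ (between /u/ and /k/): before a labial or velar stop, so rule 2 applies → [ŋ].
/k/ (between /n/ and /u/): no rule targets it → [k].
/u/ meets the environment for rule 3 (before a nasal consonant) → [ũ].
/n/ (between /u/ and /u/) fails the environment for rule 2, so it stays [n].
/u/ (word-final): rule 3 targets it, but not before a nasal consonant → unchanged [u].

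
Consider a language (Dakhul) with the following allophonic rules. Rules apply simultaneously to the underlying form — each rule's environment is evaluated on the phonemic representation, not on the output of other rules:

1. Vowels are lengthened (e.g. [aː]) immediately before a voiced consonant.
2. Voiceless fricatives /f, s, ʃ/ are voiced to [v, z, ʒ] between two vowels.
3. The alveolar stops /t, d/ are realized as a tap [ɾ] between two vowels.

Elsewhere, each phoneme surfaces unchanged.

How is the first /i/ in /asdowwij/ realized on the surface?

Rule 1 applies to /i/ (between /w/ and /j/: before a voiced consonant) → [iː].

[iː]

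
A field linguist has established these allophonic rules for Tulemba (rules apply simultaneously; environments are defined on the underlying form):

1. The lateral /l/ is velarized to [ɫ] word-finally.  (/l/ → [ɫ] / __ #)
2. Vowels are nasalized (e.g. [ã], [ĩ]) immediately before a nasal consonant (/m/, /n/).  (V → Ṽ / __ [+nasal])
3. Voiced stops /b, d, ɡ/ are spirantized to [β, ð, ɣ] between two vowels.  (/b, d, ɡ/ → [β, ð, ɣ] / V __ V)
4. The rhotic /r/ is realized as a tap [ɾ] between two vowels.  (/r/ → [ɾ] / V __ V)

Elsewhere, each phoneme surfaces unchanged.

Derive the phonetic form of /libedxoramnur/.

/l/ (word-initial) is in the target of rule 1 but the environment (word-finally) is not met → [l].
/i/ (between /l/ and /b/) fails the environment for rule 2, so it stays [i].
/b/ — between /i/ and /e/, between two vowels — surfaces as [β] (rule 3).
/e/ — between /b/ and /d/; rule 2 does not apply here → [e].
/d/ (between /e/ and /x/) is in the target of rule 3 but the environment (between two vowels) is not met → [d].
/x/ (between /d/ and /o/) is unaffected → [x].
/o/ (between /x/ and /r/) fails the environment for rule 2, so it stays [o].
/r/ — between /o/ and /a/, between two vowels — surfaces as [ɾ] (rule 4).
/a/ (between /r/ and /m/) occurs before a nasal consonant → [ã] by rule 2.
/m/ (between /a/ and /n/) is unaffected → [m].
/n/ — not in any rule's target class → [n].
/u/ — between /n/ and /r/; rule 2 does not apply here → [u].
/r/ — word-final; rule 4 does not apply here → [r].

[liβedxoɾãmnur]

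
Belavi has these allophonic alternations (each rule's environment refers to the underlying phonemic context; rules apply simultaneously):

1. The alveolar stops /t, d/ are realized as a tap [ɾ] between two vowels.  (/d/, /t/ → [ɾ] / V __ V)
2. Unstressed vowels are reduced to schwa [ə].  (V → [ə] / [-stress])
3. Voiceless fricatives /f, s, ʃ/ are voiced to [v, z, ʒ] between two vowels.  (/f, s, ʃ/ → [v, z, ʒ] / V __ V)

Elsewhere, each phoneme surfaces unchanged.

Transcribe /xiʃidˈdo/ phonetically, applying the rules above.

[xəʒədˈdo]

/x/ (word-initial): no rule targets it → [x].
/i/ meets the environment for rule 2 (in an unstressed syllable) → [ə].
/ʃ/ — between /i/ and /i/, between two vowels — surfaces as [ʒ] (rule 3).
/i/ meets the environment for rule 2 (in an unstressed syllable) → [ə].
/d/ — between /i/ and /d/; rule 1 does not apply here → [d].
/d/ (between /d/ and /o/) is in the target of rule 1 but the environment (between two vowels) is not met → [d].
/o/ — word-final; rule 2 does not apply here → [o].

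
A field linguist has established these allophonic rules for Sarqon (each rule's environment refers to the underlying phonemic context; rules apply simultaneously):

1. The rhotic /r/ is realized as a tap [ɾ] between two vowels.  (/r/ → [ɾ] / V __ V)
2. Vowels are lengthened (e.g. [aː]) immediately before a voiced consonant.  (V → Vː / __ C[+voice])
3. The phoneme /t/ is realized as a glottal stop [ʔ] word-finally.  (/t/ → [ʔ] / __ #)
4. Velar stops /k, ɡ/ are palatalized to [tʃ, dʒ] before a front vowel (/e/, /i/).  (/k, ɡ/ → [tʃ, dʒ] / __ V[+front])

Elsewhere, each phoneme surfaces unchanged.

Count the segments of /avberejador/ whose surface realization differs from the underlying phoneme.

Segments that undergo a rule: /a/ → [aː] (rule 2); /e/ → [eː] (rule 2); /r/ → [ɾ] (rule 1); /e/ → [eː] (rule 2); /a/ → [aː] (rule 2); /o/ → [oː] (rule 2).
All other segments surface unchanged.

6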